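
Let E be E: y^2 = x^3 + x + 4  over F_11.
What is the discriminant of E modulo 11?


4 a^3 + 27 b^2 = 4*1^3 + 27*4^2 = 4 + 432 = 436
Delta = -16 * (436) = -6976
Delta mod 11 = 9

Delta = 9 (mod 11)


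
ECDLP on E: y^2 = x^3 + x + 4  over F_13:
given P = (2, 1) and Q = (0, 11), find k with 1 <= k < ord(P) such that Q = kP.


Enumerate multiples of P until we hit Q = (0, 11):
  1P = (2, 1)
  2P = (9, 12)
  3P = (5, 11)
  4P = (7, 4)
  5P = (8, 11)
  6P = (0, 11)
Match found at i = 6.

k = 6


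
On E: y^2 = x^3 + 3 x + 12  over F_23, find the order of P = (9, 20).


Compute successive multiples of P until we hit O:
  1P = (9, 20)
  2P = (7, 13)
  3P = (2, 16)
  4P = (2, 7)
  5P = (7, 10)
  6P = (9, 3)
  7P = O

ord(P) = 7


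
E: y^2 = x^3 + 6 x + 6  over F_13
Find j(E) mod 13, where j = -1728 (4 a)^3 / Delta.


Delta = -16(4 a^3 + 27 b^2) mod 13 = 4
-1728 * (4 a)^3 = -1728 * (4*6)^3 mod 13 = 5
j = 5 * 4^(-1) mod 13 = 11

j = 11 (mod 13)


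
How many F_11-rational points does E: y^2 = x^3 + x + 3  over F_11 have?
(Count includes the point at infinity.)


For each x in F_11, count y with y^2 = x^3 + 1 x + 3 mod 11:
  x = 0: RHS = 3, y in [5, 6]  -> 2 point(s)
  x = 1: RHS = 5, y in [4, 7]  -> 2 point(s)
  x = 3: RHS = 0, y in [0]  -> 1 point(s)
  x = 4: RHS = 5, y in [4, 7]  -> 2 point(s)
  x = 5: RHS = 1, y in [1, 10]  -> 2 point(s)
  x = 6: RHS = 5, y in [4, 7]  -> 2 point(s)
  x = 7: RHS = 1, y in [1, 10]  -> 2 point(s)
  x = 9: RHS = 4, y in [2, 9]  -> 2 point(s)
  x = 10: RHS = 1, y in [1, 10]  -> 2 point(s)
Affine points: 17. Add the point at infinity: total = 18.

#E(F_11) = 18


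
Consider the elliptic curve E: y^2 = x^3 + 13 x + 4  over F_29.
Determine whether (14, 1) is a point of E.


Check whether y^2 = x^3 + 13 x + 4 (mod 29) for (x, y) = (14, 1).
LHS: y^2 = 1^2 mod 29 = 1
RHS: x^3 + 13 x + 4 = 14^3 + 13*14 + 4 mod 29 = 1
LHS = RHS

Yes, on the curve


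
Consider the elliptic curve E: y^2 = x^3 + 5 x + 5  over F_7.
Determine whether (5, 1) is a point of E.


Check whether y^2 = x^3 + 5 x + 5 (mod 7) for (x, y) = (5, 1).
LHS: y^2 = 1^2 mod 7 = 1
RHS: x^3 + 5 x + 5 = 5^3 + 5*5 + 5 mod 7 = 1
LHS = RHS

Yes, on the curve


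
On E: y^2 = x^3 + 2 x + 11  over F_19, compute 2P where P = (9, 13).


Doubling: s = (3 x1^2 + a) / (2 y1)
s = (3*9^2 + 2) / (2*13) mod 19 = 16
x3 = s^2 - 2 x1 mod 19 = 16^2 - 2*9 = 10
y3 = s (x1 - x3) - y1 mod 19 = 16 * (9 - 10) - 13 = 9

2P = (10, 9)


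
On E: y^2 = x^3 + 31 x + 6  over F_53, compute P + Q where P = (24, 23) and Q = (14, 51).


P != Q, so use the chord formula.
s = (y2 - y1) / (x2 - x1) = (28) / (43) mod 53 = 29
x3 = s^2 - x1 - x2 mod 53 = 29^2 - 24 - 14 = 8
y3 = s (x1 - x3) - y1 mod 53 = 29 * (24 - 8) - 23 = 17

P + Q = (8, 17)


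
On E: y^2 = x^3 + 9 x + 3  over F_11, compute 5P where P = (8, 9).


k = 5 = 101_2 (binary, LSB first: 101)
Double-and-add from P = (8, 9):
  bit 0 = 1: acc = O + (8, 9) = (8, 9)
  bit 1 = 0: acc unchanged = (8, 9)
  bit 2 = 1: acc = (8, 9) + (0, 5) = (6, 3)

5P = (6, 3)


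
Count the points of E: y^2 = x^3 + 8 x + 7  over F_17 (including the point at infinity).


For each x in F_17, count y with y^2 = x^3 + 8 x + 7 mod 17:
  x = 1: RHS = 16, y in [4, 13]  -> 2 point(s)
  x = 4: RHS = 1, y in [1, 16]  -> 2 point(s)
  x = 5: RHS = 2, y in [6, 11]  -> 2 point(s)
  x = 6: RHS = 16, y in [4, 13]  -> 2 point(s)
  x = 7: RHS = 15, y in [7, 10]  -> 2 point(s)
  x = 9: RHS = 9, y in [3, 14]  -> 2 point(s)
  x = 10: RHS = 16, y in [4, 13]  -> 2 point(s)
  x = 11: RHS = 15, y in [7, 10]  -> 2 point(s)
  x = 13: RHS = 13, y in [8, 9]  -> 2 point(s)
  x = 15: RHS = 0, y in [0]  -> 1 point(s)
  x = 16: RHS = 15, y in [7, 10]  -> 2 point(s)
Affine points: 21. Add the point at infinity: total = 22.

#E(F_17) = 22


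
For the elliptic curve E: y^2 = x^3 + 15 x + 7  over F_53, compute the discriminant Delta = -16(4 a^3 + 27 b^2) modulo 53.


4 a^3 + 27 b^2 = 4*15^3 + 27*7^2 = 13500 + 1323 = 14823
Delta = -16 * (14823) = -237168
Delta mod 53 = 7

Delta = 7 (mod 53)


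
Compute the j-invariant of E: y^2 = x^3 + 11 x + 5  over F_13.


Delta = -16(4 a^3 + 27 b^2) mod 13 = 8
-1728 * (4 a)^3 = -1728 * (4*11)^3 mod 13 = 8
j = 8 * 8^(-1) mod 13 = 1

j = 1 (mod 13)


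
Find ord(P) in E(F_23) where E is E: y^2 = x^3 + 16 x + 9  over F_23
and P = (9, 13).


Compute successive multiples of P until we hit O:
  1P = (9, 13)
  2P = (9, 10)
  3P = O

ord(P) = 3


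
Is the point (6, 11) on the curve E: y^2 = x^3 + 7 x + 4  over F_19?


Check whether y^2 = x^3 + 7 x + 4 (mod 19) for (x, y) = (6, 11).
LHS: y^2 = 11^2 mod 19 = 7
RHS: x^3 + 7 x + 4 = 6^3 + 7*6 + 4 mod 19 = 15
LHS != RHS

No, not on the curve


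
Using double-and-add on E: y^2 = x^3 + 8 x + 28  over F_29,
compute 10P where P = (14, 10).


k = 10 = 1010_2 (binary, LSB first: 0101)
Double-and-add from P = (14, 10):
  bit 0 = 0: acc unchanged = O
  bit 1 = 1: acc = O + (26, 21) = (26, 21)
  bit 2 = 0: acc unchanged = (26, 21)
  bit 3 = 1: acc = (26, 21) + (23, 5) = (2, 20)

10P = (2, 20)


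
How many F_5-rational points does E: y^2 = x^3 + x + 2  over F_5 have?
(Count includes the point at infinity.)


For each x in F_5, count y with y^2 = x^3 + 1 x + 2 mod 5:
  x = 1: RHS = 4, y in [2, 3]  -> 2 point(s)
  x = 4: RHS = 0, y in [0]  -> 1 point(s)
Affine points: 3. Add the point at infinity: total = 4.

#E(F_5) = 4


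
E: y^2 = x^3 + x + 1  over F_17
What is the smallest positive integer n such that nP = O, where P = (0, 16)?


Compute successive multiples of P until we hit O:
  1P = (0, 16)
  2P = (13, 16)
  3P = (4, 1)
  4P = (9, 5)
  5P = (16, 13)
  6P = (10, 5)
  7P = (6, 11)
  8P = (15, 5)
  ... (continuing to 18P)
  18P = O

ord(P) = 18


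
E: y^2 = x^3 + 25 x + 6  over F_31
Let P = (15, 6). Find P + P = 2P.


Doubling: s = (3 x1^2 + a) / (2 y1)
s = (3*15^2 + 25) / (2*6) mod 31 = 17
x3 = s^2 - 2 x1 mod 31 = 17^2 - 2*15 = 11
y3 = s (x1 - x3) - y1 mod 31 = 17 * (15 - 11) - 6 = 0

2P = (11, 0)


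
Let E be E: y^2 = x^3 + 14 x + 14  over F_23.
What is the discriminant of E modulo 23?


4 a^3 + 27 b^2 = 4*14^3 + 27*14^2 = 10976 + 5292 = 16268
Delta = -16 * (16268) = -260288
Delta mod 23 = 3

Delta = 3 (mod 23)


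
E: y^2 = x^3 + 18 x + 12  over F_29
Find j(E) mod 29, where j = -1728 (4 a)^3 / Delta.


Delta = -16(4 a^3 + 27 b^2) mod 29 = 8
-1728 * (4 a)^3 = -1728 * (4*18)^3 mod 29 = 13
j = 13 * 8^(-1) mod 29 = 27

j = 27 (mod 29)


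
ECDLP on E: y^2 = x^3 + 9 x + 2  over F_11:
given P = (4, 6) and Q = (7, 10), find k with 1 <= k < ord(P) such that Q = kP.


Enumerate multiples of P until we hit Q = (7, 10):
  1P = (4, 6)
  2P = (7, 10)
Match found at i = 2.

k = 2


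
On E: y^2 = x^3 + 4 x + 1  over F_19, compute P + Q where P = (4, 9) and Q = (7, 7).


P != Q, so use the chord formula.
s = (y2 - y1) / (x2 - x1) = (17) / (3) mod 19 = 12
x3 = s^2 - x1 - x2 mod 19 = 12^2 - 4 - 7 = 0
y3 = s (x1 - x3) - y1 mod 19 = 12 * (4 - 0) - 9 = 1

P + Q = (0, 1)


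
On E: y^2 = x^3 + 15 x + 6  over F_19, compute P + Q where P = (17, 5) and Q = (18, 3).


P != Q, so use the chord formula.
s = (y2 - y1) / (x2 - x1) = (17) / (1) mod 19 = 17
x3 = s^2 - x1 - x2 mod 19 = 17^2 - 17 - 18 = 7
y3 = s (x1 - x3) - y1 mod 19 = 17 * (17 - 7) - 5 = 13

P + Q = (7, 13)


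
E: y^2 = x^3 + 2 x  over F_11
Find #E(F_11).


For each x in F_11, count y with y^2 = x^3 + 2 x + 0 mod 11:
  x = 0: RHS = 0, y in [0]  -> 1 point(s)
  x = 1: RHS = 3, y in [5, 6]  -> 2 point(s)
  x = 2: RHS = 1, y in [1, 10]  -> 2 point(s)
  x = 3: RHS = 0, y in [0]  -> 1 point(s)
  x = 5: RHS = 3, y in [5, 6]  -> 2 point(s)
  x = 7: RHS = 5, y in [4, 7]  -> 2 point(s)
  x = 8: RHS = 0, y in [0]  -> 1 point(s)
Affine points: 11. Add the point at infinity: total = 12.

#E(F_11) = 12


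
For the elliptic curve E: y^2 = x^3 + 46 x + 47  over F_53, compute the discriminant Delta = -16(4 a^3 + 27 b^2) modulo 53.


4 a^3 + 27 b^2 = 4*46^3 + 27*47^2 = 389344 + 59643 = 448987
Delta = -16 * (448987) = -7183792
Delta mod 53 = 40

Delta = 40 (mod 53)


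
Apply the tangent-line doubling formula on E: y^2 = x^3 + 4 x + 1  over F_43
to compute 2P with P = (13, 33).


Doubling: s = (3 x1^2 + a) / (2 y1)
s = (3*13^2 + 4) / (2*33) mod 43 = 11
x3 = s^2 - 2 x1 mod 43 = 11^2 - 2*13 = 9
y3 = s (x1 - x3) - y1 mod 43 = 11 * (13 - 9) - 33 = 11

2P = (9, 11)


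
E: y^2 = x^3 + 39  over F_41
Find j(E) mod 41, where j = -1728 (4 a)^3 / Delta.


Delta = -16(4 a^3 + 27 b^2) mod 41 = 35
-1728 * (4 a)^3 = -1728 * (4*0)^3 mod 41 = 0
j = 0 * 35^(-1) mod 41 = 0

j = 0 (mod 41)


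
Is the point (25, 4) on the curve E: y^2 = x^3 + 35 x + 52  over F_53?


Check whether y^2 = x^3 + 35 x + 52 (mod 53) for (x, y) = (25, 4).
LHS: y^2 = 4^2 mod 53 = 16
RHS: x^3 + 35 x + 52 = 25^3 + 35*25 + 52 mod 53 = 16
LHS = RHS

Yes, on the curve


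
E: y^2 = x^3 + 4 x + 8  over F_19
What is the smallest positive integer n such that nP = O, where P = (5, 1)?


Compute successive multiples of P until we hit O:
  1P = (5, 1)
  2P = (16, 11)
  3P = (15, 2)
  4P = (3, 3)
  5P = (12, 6)
  6P = (6, 1)
  7P = (8, 18)
  8P = (17, 7)
  ... (continuing to 19P)
  19P = O

ord(P) = 19


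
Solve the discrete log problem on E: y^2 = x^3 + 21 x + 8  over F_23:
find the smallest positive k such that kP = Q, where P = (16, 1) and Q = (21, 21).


Enumerate multiples of P until we hit Q = (21, 21):
  1P = (16, 1)
  2P = (9, 12)
  3P = (0, 10)
  4P = (11, 12)
  5P = (22, 3)
  6P = (3, 11)
  7P = (5, 10)
  8P = (4, 8)
  9P = (15, 8)
  10P = (18, 13)
  11P = (2, 14)
  12P = (21, 2)
  13P = (21, 21)
Match found at i = 13.

k = 13


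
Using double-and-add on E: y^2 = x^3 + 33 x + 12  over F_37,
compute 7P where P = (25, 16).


k = 7 = 111_2 (binary, LSB first: 111)
Double-and-add from P = (25, 16):
  bit 0 = 1: acc = O + (25, 16) = (25, 16)
  bit 1 = 1: acc = (25, 16) + (15, 16) = (34, 21)
  bit 2 = 1: acc = (34, 21) + (8, 14) = (11, 35)

7P = (11, 35)


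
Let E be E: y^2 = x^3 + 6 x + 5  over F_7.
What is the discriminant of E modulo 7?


4 a^3 + 27 b^2 = 4*6^3 + 27*5^2 = 864 + 675 = 1539
Delta = -16 * (1539) = -24624
Delta mod 7 = 2

Delta = 2 (mod 7)


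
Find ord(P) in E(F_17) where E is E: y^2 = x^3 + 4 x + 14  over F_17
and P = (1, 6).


Compute successive multiples of P until we hit O:
  1P = (1, 6)
  2P = (2, 9)
  3P = (6, 13)
  4P = (14, 3)
  5P = (10, 0)
  6P = (14, 14)
  7P = (6, 4)
  8P = (2, 8)
  ... (continuing to 10P)
  10P = O

ord(P) = 10


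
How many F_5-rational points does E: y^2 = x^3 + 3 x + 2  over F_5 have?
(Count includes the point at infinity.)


For each x in F_5, count y with y^2 = x^3 + 3 x + 2 mod 5:
  x = 1: RHS = 1, y in [1, 4]  -> 2 point(s)
  x = 2: RHS = 1, y in [1, 4]  -> 2 point(s)
Affine points: 4. Add the point at infinity: total = 5.

#E(F_5) = 5


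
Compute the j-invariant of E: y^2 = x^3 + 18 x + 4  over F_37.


Delta = -16(4 a^3 + 27 b^2) mod 37 = 15
-1728 * (4 a)^3 = -1728 * (4*18)^3 mod 37 = 23
j = 23 * 15^(-1) mod 37 = 4

j = 4 (mod 37)


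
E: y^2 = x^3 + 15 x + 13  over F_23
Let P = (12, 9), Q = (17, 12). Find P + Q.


P != Q, so use the chord formula.
s = (y2 - y1) / (x2 - x1) = (3) / (5) mod 23 = 19
x3 = s^2 - x1 - x2 mod 23 = 19^2 - 12 - 17 = 10
y3 = s (x1 - x3) - y1 mod 23 = 19 * (12 - 10) - 9 = 6

P + Q = (10, 6)


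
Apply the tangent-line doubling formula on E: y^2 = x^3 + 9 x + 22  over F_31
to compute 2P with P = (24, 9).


Doubling: s = (3 x1^2 + a) / (2 y1)
s = (3*24^2 + 9) / (2*9) mod 31 = 19
x3 = s^2 - 2 x1 mod 31 = 19^2 - 2*24 = 3
y3 = s (x1 - x3) - y1 mod 31 = 19 * (24 - 3) - 9 = 18

2P = (3, 18)


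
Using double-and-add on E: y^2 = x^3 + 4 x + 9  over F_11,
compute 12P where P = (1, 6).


k = 12 = 1100_2 (binary, LSB first: 0011)
Double-and-add from P = (1, 6):
  bit 0 = 0: acc unchanged = O
  bit 1 = 0: acc unchanged = O
  bit 2 = 1: acc = O + (8, 6) = (8, 6)
  bit 3 = 1: acc = (8, 6) + (10, 9) = (9, 9)

12P = (9, 9)


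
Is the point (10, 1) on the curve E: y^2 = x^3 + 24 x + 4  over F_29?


Check whether y^2 = x^3 + 24 x + 4 (mod 29) for (x, y) = (10, 1).
LHS: y^2 = 1^2 mod 29 = 1
RHS: x^3 + 24 x + 4 = 10^3 + 24*10 + 4 mod 29 = 26
LHS != RHS

No, not on the curve


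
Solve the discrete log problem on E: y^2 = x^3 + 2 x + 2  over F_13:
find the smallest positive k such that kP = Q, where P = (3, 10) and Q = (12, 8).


Enumerate multiples of P until we hit Q = (12, 8):
  1P = (3, 10)
  2P = (4, 10)
  3P = (6, 3)
  4P = (8, 6)
  5P = (12, 5)
  6P = (2, 1)
  7P = (11, 9)
  8P = (11, 4)
  9P = (2, 12)
  10P = (12, 8)
Match found at i = 10.

k = 10


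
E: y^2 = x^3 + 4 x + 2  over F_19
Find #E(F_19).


For each x in F_19, count y with y^2 = x^3 + 4 x + 2 mod 19:
  x = 1: RHS = 7, y in [8, 11]  -> 2 point(s)
  x = 4: RHS = 6, y in [5, 14]  -> 2 point(s)
  x = 9: RHS = 7, y in [8, 11]  -> 2 point(s)
  x = 10: RHS = 16, y in [4, 15]  -> 2 point(s)
  x = 11: RHS = 9, y in [3, 16]  -> 2 point(s)
  x = 12: RHS = 11, y in [7, 12]  -> 2 point(s)
  x = 13: RHS = 9, y in [3, 16]  -> 2 point(s)
  x = 14: RHS = 9, y in [3, 16]  -> 2 point(s)
  x = 15: RHS = 17, y in [6, 13]  -> 2 point(s)
  x = 16: RHS = 1, y in [1, 18]  -> 2 point(s)
  x = 17: RHS = 5, y in [9, 10]  -> 2 point(s)
  x = 18: RHS = 16, y in [4, 15]  -> 2 point(s)
Affine points: 24. Add the point at infinity: total = 25.

#E(F_19) = 25


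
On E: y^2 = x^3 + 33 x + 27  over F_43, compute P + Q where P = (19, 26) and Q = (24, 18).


P != Q, so use the chord formula.
s = (y2 - y1) / (x2 - x1) = (35) / (5) mod 43 = 7
x3 = s^2 - x1 - x2 mod 43 = 7^2 - 19 - 24 = 6
y3 = s (x1 - x3) - y1 mod 43 = 7 * (19 - 6) - 26 = 22

P + Q = (6, 22)


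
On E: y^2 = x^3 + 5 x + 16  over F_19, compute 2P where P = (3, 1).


Doubling: s = (3 x1^2 + a) / (2 y1)
s = (3*3^2 + 5) / (2*1) mod 19 = 16
x3 = s^2 - 2 x1 mod 19 = 16^2 - 2*3 = 3
y3 = s (x1 - x3) - y1 mod 19 = 16 * (3 - 3) - 1 = 18

2P = (3, 18)


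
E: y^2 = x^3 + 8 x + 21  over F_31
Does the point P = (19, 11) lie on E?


Check whether y^2 = x^3 + 8 x + 21 (mod 31) for (x, y) = (19, 11).
LHS: y^2 = 11^2 mod 31 = 28
RHS: x^3 + 8 x + 21 = 19^3 + 8*19 + 21 mod 31 = 26
LHS != RHS

No, not on the curve


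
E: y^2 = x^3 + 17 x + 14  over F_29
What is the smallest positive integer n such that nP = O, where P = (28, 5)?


Compute successive multiples of P until we hit O:
  1P = (28, 5)
  2P = (6, 10)
  3P = (18, 27)
  4P = (18, 2)
  5P = (6, 19)
  6P = (28, 24)
  7P = O

ord(P) = 7


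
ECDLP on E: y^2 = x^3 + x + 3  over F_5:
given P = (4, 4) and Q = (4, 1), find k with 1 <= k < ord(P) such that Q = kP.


Enumerate multiples of P until we hit Q = (4, 1):
  1P = (4, 4)
  2P = (1, 0)
  3P = (4, 1)
Match found at i = 3.

k = 3


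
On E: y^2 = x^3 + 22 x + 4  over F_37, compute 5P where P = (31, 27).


k = 5 = 101_2 (binary, LSB first: 101)
Double-and-add from P = (31, 27):
  bit 0 = 1: acc = O + (31, 27) = (31, 27)
  bit 1 = 0: acc unchanged = (31, 27)
  bit 2 = 1: acc = (31, 27) + (33, 0) = (35, 27)

5P = (35, 27)


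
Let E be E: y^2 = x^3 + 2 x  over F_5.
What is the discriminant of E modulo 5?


4 a^3 + 27 b^2 = 4*2^3 + 27*0^2 = 32 + 0 = 32
Delta = -16 * (32) = -512
Delta mod 5 = 3

Delta = 3 (mod 5)


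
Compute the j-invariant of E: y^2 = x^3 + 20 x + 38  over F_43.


Delta = -16(4 a^3 + 27 b^2) mod 43 = 37
-1728 * (4 a)^3 = -1728 * (4*20)^3 mod 43 = 8
j = 8 * 37^(-1) mod 43 = 13

j = 13 (mod 43)


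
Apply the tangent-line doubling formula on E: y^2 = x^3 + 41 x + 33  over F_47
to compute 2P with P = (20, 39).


Doubling: s = (3 x1^2 + a) / (2 y1)
s = (3*20^2 + 41) / (2*39) mod 47 = 37
x3 = s^2 - 2 x1 mod 47 = 37^2 - 2*20 = 13
y3 = s (x1 - x3) - y1 mod 47 = 37 * (20 - 13) - 39 = 32

2P = (13, 32)


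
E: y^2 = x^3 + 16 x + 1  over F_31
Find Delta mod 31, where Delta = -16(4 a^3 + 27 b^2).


4 a^3 + 27 b^2 = 4*16^3 + 27*1^2 = 16384 + 27 = 16411
Delta = -16 * (16411) = -262576
Delta mod 31 = 25

Delta = 25 (mod 31)


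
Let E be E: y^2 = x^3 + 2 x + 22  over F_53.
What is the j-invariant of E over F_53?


Delta = -16(4 a^3 + 27 b^2) mod 53 = 15
-1728 * (4 a)^3 = -1728 * (4*2)^3 mod 53 = 46
j = 46 * 15^(-1) mod 53 = 49

j = 49 (mod 53)


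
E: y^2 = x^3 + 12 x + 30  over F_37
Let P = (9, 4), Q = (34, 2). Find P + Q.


P != Q, so use the chord formula.
s = (y2 - y1) / (x2 - x1) = (35) / (25) mod 37 = 31
x3 = s^2 - x1 - x2 mod 37 = 31^2 - 9 - 34 = 30
y3 = s (x1 - x3) - y1 mod 37 = 31 * (9 - 30) - 4 = 11

P + Q = (30, 11)


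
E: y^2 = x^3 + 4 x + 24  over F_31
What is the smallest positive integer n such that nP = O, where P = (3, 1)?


Compute successive multiples of P until we hit O:
  1P = (3, 1)
  2P = (25, 30)
  3P = (13, 14)
  4P = (17, 18)
  5P = (12, 8)
  6P = (30, 9)
  7P = (2, 28)
  8P = (11, 29)
  ... (continuing to 41P)
  41P = O

ord(P) = 41


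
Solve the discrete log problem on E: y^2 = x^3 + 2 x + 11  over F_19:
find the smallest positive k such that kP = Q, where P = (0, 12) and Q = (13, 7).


Enumerate multiples of P until we hit Q = (13, 7):
  1P = (0, 12)
  2P = (7, 8)
  3P = (10, 10)
  4P = (6, 12)
  5P = (13, 7)
Match found at i = 5.

k = 5


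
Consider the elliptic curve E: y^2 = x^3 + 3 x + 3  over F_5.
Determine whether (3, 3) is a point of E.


Check whether y^2 = x^3 + 3 x + 3 (mod 5) for (x, y) = (3, 3).
LHS: y^2 = 3^2 mod 5 = 4
RHS: x^3 + 3 x + 3 = 3^3 + 3*3 + 3 mod 5 = 4
LHS = RHS

Yes, on the curve


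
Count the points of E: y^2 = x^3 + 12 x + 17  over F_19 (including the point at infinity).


For each x in F_19, count y with y^2 = x^3 + 12 x + 17 mod 19:
  x = 0: RHS = 17, y in [6, 13]  -> 2 point(s)
  x = 1: RHS = 11, y in [7, 12]  -> 2 point(s)
  x = 2: RHS = 11, y in [7, 12]  -> 2 point(s)
  x = 3: RHS = 4, y in [2, 17]  -> 2 point(s)
  x = 6: RHS = 1, y in [1, 18]  -> 2 point(s)
  x = 7: RHS = 7, y in [8, 11]  -> 2 point(s)
  x = 8: RHS = 17, y in [6, 13]  -> 2 point(s)
  x = 10: RHS = 16, y in [4, 15]  -> 2 point(s)
  x = 11: RHS = 17, y in [6, 13]  -> 2 point(s)
  x = 15: RHS = 0, y in [0]  -> 1 point(s)
  x = 16: RHS = 11, y in [7, 12]  -> 2 point(s)
  x = 17: RHS = 4, y in [2, 17]  -> 2 point(s)
  x = 18: RHS = 4, y in [2, 17]  -> 2 point(s)
Affine points: 25. Add the point at infinity: total = 26.

#E(F_19) = 26


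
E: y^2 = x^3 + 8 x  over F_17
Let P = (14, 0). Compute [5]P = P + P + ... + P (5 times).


k = 5 = 101_2 (binary, LSB first: 101)
Double-and-add from P = (14, 0):
  bit 0 = 1: acc = O + (14, 0) = (14, 0)
  bit 1 = 0: acc unchanged = (14, 0)
  bit 2 = 1: acc = (14, 0) + O = (14, 0)

5P = (14, 0)


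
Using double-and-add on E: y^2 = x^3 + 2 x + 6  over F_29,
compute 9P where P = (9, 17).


k = 9 = 1001_2 (binary, LSB first: 1001)
Double-and-add from P = (9, 17):
  bit 0 = 1: acc = O + (9, 17) = (9, 17)
  bit 1 = 0: acc unchanged = (9, 17)
  bit 2 = 0: acc unchanged = (9, 17)
  bit 3 = 1: acc = (9, 17) + (14, 20) = (11, 5)

9P = (11, 5)


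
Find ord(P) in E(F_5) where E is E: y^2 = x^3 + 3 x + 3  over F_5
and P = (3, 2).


Compute successive multiples of P until we hit O:
  1P = (3, 2)
  2P = (4, 3)
  3P = (4, 2)
  4P = (3, 3)
  5P = O

ord(P) = 5


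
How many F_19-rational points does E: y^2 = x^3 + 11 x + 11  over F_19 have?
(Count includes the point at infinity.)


For each x in F_19, count y with y^2 = x^3 + 11 x + 11 mod 19:
  x = 0: RHS = 11, y in [7, 12]  -> 2 point(s)
  x = 1: RHS = 4, y in [2, 17]  -> 2 point(s)
  x = 4: RHS = 5, y in [9, 10]  -> 2 point(s)
  x = 5: RHS = 1, y in [1, 18]  -> 2 point(s)
  x = 10: RHS = 0, y in [0]  -> 1 point(s)
  x = 11: RHS = 0, y in [0]  -> 1 point(s)
  x = 12: RHS = 9, y in [3, 16]  -> 2 point(s)
  x = 15: RHS = 17, y in [6, 13]  -> 2 point(s)
  x = 17: RHS = 0, y in [0]  -> 1 point(s)
Affine points: 15. Add the point at infinity: total = 16.

#E(F_19) = 16


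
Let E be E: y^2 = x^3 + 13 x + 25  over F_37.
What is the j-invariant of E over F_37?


Delta = -16(4 a^3 + 27 b^2) mod 37 = 18
-1728 * (4 a)^3 = -1728 * (4*13)^3 mod 37 = 14
j = 14 * 18^(-1) mod 37 = 9

j = 9 (mod 37)


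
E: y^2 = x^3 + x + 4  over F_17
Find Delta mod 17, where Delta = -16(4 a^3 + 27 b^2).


4 a^3 + 27 b^2 = 4*1^3 + 27*4^2 = 4 + 432 = 436
Delta = -16 * (436) = -6976
Delta mod 17 = 11

Delta = 11 (mod 17)


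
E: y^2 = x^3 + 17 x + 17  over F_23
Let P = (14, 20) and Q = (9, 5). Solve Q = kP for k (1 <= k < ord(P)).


Enumerate multiples of P until we hit Q = (9, 5):
  1P = (14, 20)
  2P = (20, 10)
  3P = (2, 6)
  4P = (9, 5)
Match found at i = 4.

k = 4


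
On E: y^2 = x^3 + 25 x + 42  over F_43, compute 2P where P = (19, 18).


Doubling: s = (3 x1^2 + a) / (2 y1)
s = (3*19^2 + 25) / (2*18) mod 43 = 26
x3 = s^2 - 2 x1 mod 43 = 26^2 - 2*19 = 36
y3 = s (x1 - x3) - y1 mod 43 = 26 * (19 - 36) - 18 = 13

2P = (36, 13)


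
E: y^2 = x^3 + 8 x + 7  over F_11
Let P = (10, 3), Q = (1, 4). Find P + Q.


P != Q, so use the chord formula.
s = (y2 - y1) / (x2 - x1) = (1) / (2) mod 11 = 6
x3 = s^2 - x1 - x2 mod 11 = 6^2 - 10 - 1 = 3
y3 = s (x1 - x3) - y1 mod 11 = 6 * (10 - 3) - 3 = 6

P + Q = (3, 6)


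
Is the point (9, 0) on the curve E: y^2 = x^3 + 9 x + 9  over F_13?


Check whether y^2 = x^3 + 9 x + 9 (mod 13) for (x, y) = (9, 0).
LHS: y^2 = 0^2 mod 13 = 0
RHS: x^3 + 9 x + 9 = 9^3 + 9*9 + 9 mod 13 = 0
LHS = RHS

Yes, on the curve


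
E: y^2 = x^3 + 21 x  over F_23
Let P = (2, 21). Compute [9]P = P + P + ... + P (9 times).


k = 9 = 1001_2 (binary, LSB first: 1001)
Double-and-add from P = (2, 21):
  bit 0 = 1: acc = O + (2, 21) = (2, 21)
  bit 1 = 0: acc unchanged = (2, 21)
  bit 2 = 0: acc unchanged = (2, 21)
  bit 3 = 1: acc = (2, 21) + (13, 3) = (16, 4)

9P = (16, 4)


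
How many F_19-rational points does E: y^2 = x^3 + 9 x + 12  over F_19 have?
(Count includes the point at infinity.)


For each x in F_19, count y with y^2 = x^3 + 9 x + 12 mod 19:
  x = 2: RHS = 0, y in [0]  -> 1 point(s)
  x = 3: RHS = 9, y in [3, 16]  -> 2 point(s)
  x = 4: RHS = 17, y in [6, 13]  -> 2 point(s)
  x = 5: RHS = 11, y in [7, 12]  -> 2 point(s)
  x = 6: RHS = 16, y in [4, 15]  -> 2 point(s)
  x = 7: RHS = 0, y in [0]  -> 1 point(s)
  x = 8: RHS = 7, y in [8, 11]  -> 2 point(s)
  x = 9: RHS = 5, y in [9, 10]  -> 2 point(s)
  x = 10: RHS = 0, y in [0]  -> 1 point(s)
  x = 11: RHS = 17, y in [6, 13]  -> 2 point(s)
  x = 12: RHS = 5, y in [9, 10]  -> 2 point(s)
  x = 15: RHS = 7, y in [8, 11]  -> 2 point(s)
  x = 17: RHS = 5, y in [9, 10]  -> 2 point(s)
Affine points: 23. Add the point at infinity: total = 24.

#E(F_19) = 24


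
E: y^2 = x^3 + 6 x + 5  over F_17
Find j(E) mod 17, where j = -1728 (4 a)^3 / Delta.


Delta = -16(4 a^3 + 27 b^2) mod 17 = 9
-1728 * (4 a)^3 = -1728 * (4*6)^3 mod 17 = 1
j = 1 * 9^(-1) mod 17 = 2

j = 2 (mod 17)


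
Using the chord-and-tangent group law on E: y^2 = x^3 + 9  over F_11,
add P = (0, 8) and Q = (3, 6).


P != Q, so use the chord formula.
s = (y2 - y1) / (x2 - x1) = (9) / (3) mod 11 = 3
x3 = s^2 - x1 - x2 mod 11 = 3^2 - 0 - 3 = 6
y3 = s (x1 - x3) - y1 mod 11 = 3 * (0 - 6) - 8 = 7

P + Q = (6, 7)


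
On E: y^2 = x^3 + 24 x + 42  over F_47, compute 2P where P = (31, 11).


Doubling: s = (3 x1^2 + a) / (2 y1)
s = (3*31^2 + 24) / (2*11) mod 47 = 36
x3 = s^2 - 2 x1 mod 47 = 36^2 - 2*31 = 12
y3 = s (x1 - x3) - y1 mod 47 = 36 * (31 - 12) - 11 = 15

2P = (12, 15)


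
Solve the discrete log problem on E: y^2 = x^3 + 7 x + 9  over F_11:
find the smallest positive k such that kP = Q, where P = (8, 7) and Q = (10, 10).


Enumerate multiples of P until we hit Q = (10, 10):
  1P = (8, 7)
  2P = (0, 3)
  3P = (6, 5)
  4P = (9, 3)
  5P = (10, 1)
  6P = (2, 8)
  7P = (5, 9)
  8P = (7, 7)
  9P = (7, 4)
  10P = (5, 2)
  11P = (2, 3)
  12P = (10, 10)
Match found at i = 12.

k = 12


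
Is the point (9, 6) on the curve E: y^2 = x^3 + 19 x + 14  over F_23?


Check whether y^2 = x^3 + 19 x + 14 (mod 23) for (x, y) = (9, 6).
LHS: y^2 = 6^2 mod 23 = 13
RHS: x^3 + 19 x + 14 = 9^3 + 19*9 + 14 mod 23 = 17
LHS != RHS

No, not on the curve


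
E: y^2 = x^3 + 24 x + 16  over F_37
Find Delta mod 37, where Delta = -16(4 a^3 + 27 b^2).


4 a^3 + 27 b^2 = 4*24^3 + 27*16^2 = 55296 + 6912 = 62208
Delta = -16 * (62208) = -995328
Delta mod 37 = 9

Delta = 9 (mod 37)


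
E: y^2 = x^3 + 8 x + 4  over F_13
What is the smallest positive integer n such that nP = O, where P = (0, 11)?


Compute successive multiples of P until we hit O:
  1P = (0, 11)
  2P = (4, 10)
  3P = (5, 0)
  4P = (4, 3)
  5P = (0, 2)
  6P = O

ord(P) = 6


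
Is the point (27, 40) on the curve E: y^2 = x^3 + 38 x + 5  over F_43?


Check whether y^2 = x^3 + 38 x + 5 (mod 43) for (x, y) = (27, 40).
LHS: y^2 = 40^2 mod 43 = 9
RHS: x^3 + 38 x + 5 = 27^3 + 38*27 + 5 mod 43 = 31
LHS != RHS

No, not on the curve


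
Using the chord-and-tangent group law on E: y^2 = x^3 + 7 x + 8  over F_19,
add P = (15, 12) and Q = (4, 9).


P != Q, so use the chord formula.
s = (y2 - y1) / (x2 - x1) = (16) / (8) mod 19 = 2
x3 = s^2 - x1 - x2 mod 19 = 2^2 - 15 - 4 = 4
y3 = s (x1 - x3) - y1 mod 19 = 2 * (15 - 4) - 12 = 10

P + Q = (4, 10)


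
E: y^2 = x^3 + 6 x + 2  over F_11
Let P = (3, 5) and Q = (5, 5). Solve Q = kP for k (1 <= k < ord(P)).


Enumerate multiples of P until we hit Q = (5, 5):
  1P = (3, 5)
  2P = (5, 6)
  3P = (6, 10)
  4P = (6, 1)
  5P = (5, 5)
Match found at i = 5.

k = 5


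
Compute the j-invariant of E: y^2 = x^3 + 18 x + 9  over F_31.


Delta = -16(4 a^3 + 27 b^2) mod 31 = 30
-1728 * (4 a)^3 = -1728 * (4*18)^3 mod 31 = 2
j = 2 * 30^(-1) mod 31 = 29

j = 29 (mod 31)


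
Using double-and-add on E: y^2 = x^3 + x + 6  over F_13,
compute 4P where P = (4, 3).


k = 4 = 100_2 (binary, LSB first: 001)
Double-and-add from P = (4, 3):
  bit 0 = 0: acc unchanged = O
  bit 1 = 0: acc unchanged = O
  bit 2 = 1: acc = O + (9, 4) = (9, 4)

4P = (9, 4)


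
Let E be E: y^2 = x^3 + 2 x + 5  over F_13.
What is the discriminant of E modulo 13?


4 a^3 + 27 b^2 = 4*2^3 + 27*5^2 = 32 + 675 = 707
Delta = -16 * (707) = -11312
Delta mod 13 = 11

Delta = 11 (mod 13)


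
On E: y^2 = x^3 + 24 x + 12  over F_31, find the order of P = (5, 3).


Compute successive multiples of P until we hit O:
  1P = (5, 3)
  2P = (22, 11)
  3P = (29, 24)
  4P = (6, 0)
  5P = (29, 7)
  6P = (22, 20)
  7P = (5, 28)
  8P = O

ord(P) = 8


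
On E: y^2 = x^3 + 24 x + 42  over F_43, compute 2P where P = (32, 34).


Doubling: s = (3 x1^2 + a) / (2 y1)
s = (3*32^2 + 24) / (2*34) mod 43 = 0
x3 = s^2 - 2 x1 mod 43 = 0^2 - 2*32 = 22
y3 = s (x1 - x3) - y1 mod 43 = 0 * (32 - 22) - 34 = 9

2P = (22, 9)


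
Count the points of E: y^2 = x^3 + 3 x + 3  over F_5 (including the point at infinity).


For each x in F_5, count y with y^2 = x^3 + 3 x + 3 mod 5:
  x = 3: RHS = 4, y in [2, 3]  -> 2 point(s)
  x = 4: RHS = 4, y in [2, 3]  -> 2 point(s)
Affine points: 4. Add the point at infinity: total = 5.

#E(F_5) = 5


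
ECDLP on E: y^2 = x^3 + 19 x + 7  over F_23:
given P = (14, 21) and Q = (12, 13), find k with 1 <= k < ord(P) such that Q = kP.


Enumerate multiples of P until we hit Q = (12, 13):
  1P = (14, 21)
  2P = (13, 17)
  3P = (12, 10)
  4P = (10, 1)
  5P = (1, 21)
  6P = (8, 2)
  7P = (4, 3)
  8P = (11, 12)
  9P = (7, 0)
  10P = (11, 11)
  11P = (4, 20)
  12P = (8, 21)
  13P = (1, 2)
  14P = (10, 22)
  15P = (12, 13)
Match found at i = 15.

k = 15


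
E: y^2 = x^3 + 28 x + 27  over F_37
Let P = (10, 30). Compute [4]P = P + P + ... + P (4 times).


k = 4 = 100_2 (binary, LSB first: 001)
Double-and-add from P = (10, 30):
  bit 0 = 0: acc unchanged = O
  bit 1 = 0: acc unchanged = O
  bit 2 = 1: acc = O + (26, 4) = (26, 4)

4P = (26, 4)


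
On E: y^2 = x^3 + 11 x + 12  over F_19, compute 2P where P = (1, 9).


Doubling: s = (3 x1^2 + a) / (2 y1)
s = (3*1^2 + 11) / (2*9) mod 19 = 5
x3 = s^2 - 2 x1 mod 19 = 5^2 - 2*1 = 4
y3 = s (x1 - x3) - y1 mod 19 = 5 * (1 - 4) - 9 = 14

2P = (4, 14)


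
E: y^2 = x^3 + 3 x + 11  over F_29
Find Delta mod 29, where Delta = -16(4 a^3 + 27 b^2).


4 a^3 + 27 b^2 = 4*3^3 + 27*11^2 = 108 + 3267 = 3375
Delta = -16 * (3375) = -54000
Delta mod 29 = 27

Delta = 27 (mod 29)


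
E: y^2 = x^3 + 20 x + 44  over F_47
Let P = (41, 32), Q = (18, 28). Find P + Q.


P != Q, so use the chord formula.
s = (y2 - y1) / (x2 - x1) = (43) / (24) mod 47 = 39
x3 = s^2 - x1 - x2 mod 47 = 39^2 - 41 - 18 = 5
y3 = s (x1 - x3) - y1 mod 47 = 39 * (41 - 5) - 32 = 9

P + Q = (5, 9)


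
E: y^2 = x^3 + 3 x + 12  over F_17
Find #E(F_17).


For each x in F_17, count y with y^2 = x^3 + 3 x + 12 mod 17:
  x = 1: RHS = 16, y in [4, 13]  -> 2 point(s)
  x = 2: RHS = 9, y in [3, 14]  -> 2 point(s)
  x = 5: RHS = 16, y in [4, 13]  -> 2 point(s)
  x = 6: RHS = 8, y in [5, 12]  -> 2 point(s)
  x = 7: RHS = 2, y in [6, 11]  -> 2 point(s)
  x = 8: RHS = 4, y in [2, 15]  -> 2 point(s)
  x = 11: RHS = 16, y in [4, 13]  -> 2 point(s)
  x = 12: RHS = 8, y in [5, 12]  -> 2 point(s)
  x = 13: RHS = 4, y in [2, 15]  -> 2 point(s)
  x = 15: RHS = 15, y in [7, 10]  -> 2 point(s)
  x = 16: RHS = 8, y in [5, 12]  -> 2 point(s)
Affine points: 22. Add the point at infinity: total = 23.

#E(F_17) = 23


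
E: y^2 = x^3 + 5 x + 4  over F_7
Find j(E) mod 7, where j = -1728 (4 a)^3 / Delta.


Delta = -16(4 a^3 + 27 b^2) mod 7 = 5
-1728 * (4 a)^3 = -1728 * (4*5)^3 mod 7 = 6
j = 6 * 5^(-1) mod 7 = 4

j = 4 (mod 7)


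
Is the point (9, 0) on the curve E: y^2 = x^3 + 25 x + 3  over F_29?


Check whether y^2 = x^3 + 25 x + 3 (mod 29) for (x, y) = (9, 0).
LHS: y^2 = 0^2 mod 29 = 0
RHS: x^3 + 25 x + 3 = 9^3 + 25*9 + 3 mod 29 = 0
LHS = RHS

Yes, on the curve


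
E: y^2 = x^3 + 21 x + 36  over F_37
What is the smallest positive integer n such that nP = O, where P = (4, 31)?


Compute successive multiples of P until we hit O:
  1P = (4, 31)
  2P = (32, 19)
  3P = (11, 9)
  4P = (13, 29)
  5P = (10, 32)
  6P = (22, 3)
  7P = (2, 7)
  8P = (27, 26)
  ... (continuing to 41P)
  41P = O

ord(P) = 41


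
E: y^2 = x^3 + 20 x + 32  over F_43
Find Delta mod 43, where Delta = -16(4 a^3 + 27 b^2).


4 a^3 + 27 b^2 = 4*20^3 + 27*32^2 = 32000 + 27648 = 59648
Delta = -16 * (59648) = -954368
Delta mod 43 = 17

Delta = 17 (mod 43)


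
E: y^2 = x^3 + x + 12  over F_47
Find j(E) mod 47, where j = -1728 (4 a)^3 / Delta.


Delta = -16(4 a^3 + 27 b^2) mod 47 = 3
-1728 * (4 a)^3 = -1728 * (4*1)^3 mod 47 = 46
j = 46 * 3^(-1) mod 47 = 31

j = 31 (mod 47)


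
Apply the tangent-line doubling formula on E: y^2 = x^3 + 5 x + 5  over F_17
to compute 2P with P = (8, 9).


Doubling: s = (3 x1^2 + a) / (2 y1)
s = (3*8^2 + 5) / (2*9) mod 17 = 10
x3 = s^2 - 2 x1 mod 17 = 10^2 - 2*8 = 16
y3 = s (x1 - x3) - y1 mod 17 = 10 * (8 - 16) - 9 = 13

2P = (16, 13)


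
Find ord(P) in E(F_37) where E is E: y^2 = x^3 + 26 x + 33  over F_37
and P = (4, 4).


Compute successive multiples of P until we hit O:
  1P = (4, 4)
  2P = (29, 33)
  3P = (25, 19)
  4P = (7, 15)
  5P = (23, 25)
  6P = (35, 26)
  7P = (32, 0)
  8P = (35, 11)
  ... (continuing to 14P)
  14P = O

ord(P) = 14


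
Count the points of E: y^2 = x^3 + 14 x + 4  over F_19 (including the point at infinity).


For each x in F_19, count y with y^2 = x^3 + 14 x + 4 mod 19:
  x = 0: RHS = 4, y in [2, 17]  -> 2 point(s)
  x = 1: RHS = 0, y in [0]  -> 1 point(s)
  x = 3: RHS = 16, y in [4, 15]  -> 2 point(s)
  x = 5: RHS = 9, y in [3, 16]  -> 2 point(s)
  x = 6: RHS = 0, y in [0]  -> 1 point(s)
  x = 8: RHS = 1, y in [1, 18]  -> 2 point(s)
  x = 9: RHS = 4, y in [2, 17]  -> 2 point(s)
  x = 10: RHS = 4, y in [2, 17]  -> 2 point(s)
  x = 11: RHS = 7, y in [8, 11]  -> 2 point(s)
  x = 12: RHS = 0, y in [0]  -> 1 point(s)
  x = 15: RHS = 17, y in [6, 13]  -> 2 point(s)
  x = 16: RHS = 11, y in [7, 12]  -> 2 point(s)
  x = 17: RHS = 6, y in [5, 14]  -> 2 point(s)
Affine points: 23. Add the point at infinity: total = 24.

#E(F_19) = 24


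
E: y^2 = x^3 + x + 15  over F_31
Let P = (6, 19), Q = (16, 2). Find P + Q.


P != Q, so use the chord formula.
s = (y2 - y1) / (x2 - x1) = (14) / (10) mod 31 = 20
x3 = s^2 - x1 - x2 mod 31 = 20^2 - 6 - 16 = 6
y3 = s (x1 - x3) - y1 mod 31 = 20 * (6 - 6) - 19 = 12

P + Q = (6, 12)


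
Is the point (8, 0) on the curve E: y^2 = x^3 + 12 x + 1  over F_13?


Check whether y^2 = x^3 + 12 x + 1 (mod 13) for (x, y) = (8, 0).
LHS: y^2 = 0^2 mod 13 = 0
RHS: x^3 + 12 x + 1 = 8^3 + 12*8 + 1 mod 13 = 11
LHS != RHS

No, not on the curve


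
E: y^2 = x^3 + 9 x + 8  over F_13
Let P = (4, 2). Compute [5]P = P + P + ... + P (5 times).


k = 5 = 101_2 (binary, LSB first: 101)
Double-and-add from P = (4, 2):
  bit 0 = 1: acc = O + (4, 2) = (4, 2)
  bit 1 = 0: acc unchanged = (4, 2)
  bit 2 = 1: acc = (4, 2) + (5, 3) = (5, 10)

5P = (5, 10)


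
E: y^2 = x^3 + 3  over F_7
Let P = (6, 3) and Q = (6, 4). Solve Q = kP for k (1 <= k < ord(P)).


Enumerate multiples of P until we hit Q = (6, 4):
  1P = (6, 3)
  2P = (4, 5)
  3P = (5, 3)
  4P = (3, 4)
  5P = (2, 5)
  6P = (1, 5)
  7P = (1, 2)
  8P = (2, 2)
  9P = (3, 3)
  10P = (5, 4)
  11P = (4, 2)
  12P = (6, 4)
Match found at i = 12.

k = 12


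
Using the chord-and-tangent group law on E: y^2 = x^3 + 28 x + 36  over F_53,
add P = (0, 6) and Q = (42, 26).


P != Q, so use the chord formula.
s = (y2 - y1) / (x2 - x1) = (20) / (42) mod 53 = 3
x3 = s^2 - x1 - x2 mod 53 = 3^2 - 0 - 42 = 20
y3 = s (x1 - x3) - y1 mod 53 = 3 * (0 - 20) - 6 = 40

P + Q = (20, 40)


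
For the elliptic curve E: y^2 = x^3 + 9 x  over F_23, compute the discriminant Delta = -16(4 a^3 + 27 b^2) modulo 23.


4 a^3 + 27 b^2 = 4*9^3 + 27*0^2 = 2916 + 0 = 2916
Delta = -16 * (2916) = -46656
Delta mod 23 = 11

Delta = 11 (mod 23)


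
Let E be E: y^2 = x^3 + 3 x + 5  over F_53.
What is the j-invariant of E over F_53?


Delta = -16(4 a^3 + 27 b^2) mod 53 = 33
-1728 * (4 a)^3 = -1728 * (4*3)^3 mod 53 = 36
j = 36 * 33^(-1) mod 53 = 30

j = 30 (mod 53)


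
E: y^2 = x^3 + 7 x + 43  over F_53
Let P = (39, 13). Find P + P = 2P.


Doubling: s = (3 x1^2 + a) / (2 y1)
s = (3*39^2 + 7) / (2*13) mod 53 = 29
x3 = s^2 - 2 x1 mod 53 = 29^2 - 2*39 = 21
y3 = s (x1 - x3) - y1 mod 53 = 29 * (39 - 21) - 13 = 32

2P = (21, 32)


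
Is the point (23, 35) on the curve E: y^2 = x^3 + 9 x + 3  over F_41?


Check whether y^2 = x^3 + 9 x + 3 (mod 41) for (x, y) = (23, 35).
LHS: y^2 = 35^2 mod 41 = 36
RHS: x^3 + 9 x + 3 = 23^3 + 9*23 + 3 mod 41 = 36
LHS = RHS

Yes, on the curve


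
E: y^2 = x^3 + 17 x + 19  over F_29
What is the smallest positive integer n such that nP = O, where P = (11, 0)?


Compute successive multiples of P until we hit O:
  1P = (11, 0)
  2P = O

ord(P) = 2


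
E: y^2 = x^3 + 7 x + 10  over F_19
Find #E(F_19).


For each x in F_19, count y with y^2 = x^3 + 7 x + 10 mod 19:
  x = 3: RHS = 1, y in [1, 18]  -> 2 point(s)
  x = 4: RHS = 7, y in [8, 11]  -> 2 point(s)
  x = 9: RHS = 4, y in [2, 17]  -> 2 point(s)
  x = 10: RHS = 16, y in [4, 15]  -> 2 point(s)
  x = 12: RHS = 17, y in [6, 13]  -> 2 point(s)
  x = 16: RHS = 0, y in [0]  -> 1 point(s)
  x = 17: RHS = 7, y in [8, 11]  -> 2 point(s)
Affine points: 13. Add the point at infinity: total = 14.

#E(F_19) = 14


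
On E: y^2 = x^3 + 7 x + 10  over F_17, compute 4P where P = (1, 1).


k = 4 = 100_2 (binary, LSB first: 001)
Double-and-add from P = (1, 1):
  bit 0 = 0: acc unchanged = O
  bit 1 = 0: acc unchanged = O
  bit 2 = 1: acc = O + (4, 0) = (4, 0)

4P = (4, 0)


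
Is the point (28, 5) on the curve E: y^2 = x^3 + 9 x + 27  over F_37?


Check whether y^2 = x^3 + 9 x + 27 (mod 37) for (x, y) = (28, 5).
LHS: y^2 = 5^2 mod 37 = 25
RHS: x^3 + 9 x + 27 = 28^3 + 9*28 + 27 mod 37 = 31
LHS != RHS

No, not on the curve


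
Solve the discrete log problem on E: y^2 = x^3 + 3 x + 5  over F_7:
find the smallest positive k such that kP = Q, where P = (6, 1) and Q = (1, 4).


Enumerate multiples of P until we hit Q = (1, 4):
  1P = (6, 1)
  2P = (4, 5)
  3P = (1, 3)
  4P = (1, 4)
Match found at i = 4.

k = 4


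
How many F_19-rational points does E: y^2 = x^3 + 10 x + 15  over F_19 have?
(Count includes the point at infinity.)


For each x in F_19, count y with y^2 = x^3 + 10 x + 15 mod 19:
  x = 1: RHS = 7, y in [8, 11]  -> 2 point(s)
  x = 2: RHS = 5, y in [9, 10]  -> 2 point(s)
  x = 4: RHS = 5, y in [9, 10]  -> 2 point(s)
  x = 5: RHS = 0, y in [0]  -> 1 point(s)
  x = 6: RHS = 6, y in [5, 14]  -> 2 point(s)
  x = 9: RHS = 17, y in [6, 13]  -> 2 point(s)
  x = 12: RHS = 1, y in [1, 18]  -> 2 point(s)
  x = 13: RHS = 5, y in [9, 10]  -> 2 point(s)
  x = 14: RHS = 11, y in [7, 12]  -> 2 point(s)
  x = 15: RHS = 6, y in [5, 14]  -> 2 point(s)
  x = 17: RHS = 6, y in [5, 14]  -> 2 point(s)
  x = 18: RHS = 4, y in [2, 17]  -> 2 point(s)
Affine points: 23. Add the point at infinity: total = 24.

#E(F_19) = 24


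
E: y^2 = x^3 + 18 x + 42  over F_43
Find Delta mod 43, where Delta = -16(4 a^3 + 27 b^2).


4 a^3 + 27 b^2 = 4*18^3 + 27*42^2 = 23328 + 47628 = 70956
Delta = -16 * (70956) = -1135296
Delta mod 43 = 33

Delta = 33 (mod 43)


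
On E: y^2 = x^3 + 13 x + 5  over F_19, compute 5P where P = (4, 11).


k = 5 = 101_2 (binary, LSB first: 101)
Double-and-add from P = (4, 11):
  bit 0 = 1: acc = O + (4, 11) = (4, 11)
  bit 1 = 0: acc unchanged = (4, 11)
  bit 2 = 1: acc = (4, 11) + (5, 10) = (11, 15)

5P = (11, 15)


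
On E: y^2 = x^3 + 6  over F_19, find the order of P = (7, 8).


Compute successive multiples of P until we hit O:
  1P = (7, 8)
  2P = (12, 9)
  3P = (16, 13)
  4P = (1, 8)
  5P = (11, 11)
  6P = (17, 13)
  7P = (0, 5)
  8P = (18, 9)
  ... (continuing to 21P)
  21P = O

ord(P) = 21


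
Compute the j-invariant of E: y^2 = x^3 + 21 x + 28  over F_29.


Delta = -16(4 a^3 + 27 b^2) mod 29 = 1
-1728 * (4 a)^3 = -1728 * (4*21)^3 mod 29 = 24
j = 24 * 1^(-1) mod 29 = 24

j = 24 (mod 29)


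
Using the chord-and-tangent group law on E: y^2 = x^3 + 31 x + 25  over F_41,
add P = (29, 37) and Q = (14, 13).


P != Q, so use the chord formula.
s = (y2 - y1) / (x2 - x1) = (17) / (26) mod 41 = 18
x3 = s^2 - x1 - x2 mod 41 = 18^2 - 29 - 14 = 35
y3 = s (x1 - x3) - y1 mod 41 = 18 * (29 - 35) - 37 = 19

P + Q = (35, 19)


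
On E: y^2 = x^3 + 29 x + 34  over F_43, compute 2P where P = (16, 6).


Doubling: s = (3 x1^2 + a) / (2 y1)
s = (3*16^2 + 29) / (2*6) mod 43 = 27
x3 = s^2 - 2 x1 mod 43 = 27^2 - 2*16 = 9
y3 = s (x1 - x3) - y1 mod 43 = 27 * (16 - 9) - 6 = 11

2P = (9, 11)


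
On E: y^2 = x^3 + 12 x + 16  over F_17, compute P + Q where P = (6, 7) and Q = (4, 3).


P != Q, so use the chord formula.
s = (y2 - y1) / (x2 - x1) = (13) / (15) mod 17 = 2
x3 = s^2 - x1 - x2 mod 17 = 2^2 - 6 - 4 = 11
y3 = s (x1 - x3) - y1 mod 17 = 2 * (6 - 11) - 7 = 0

P + Q = (11, 0)


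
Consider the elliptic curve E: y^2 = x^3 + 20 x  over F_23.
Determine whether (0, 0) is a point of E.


Check whether y^2 = x^3 + 20 x + 0 (mod 23) for (x, y) = (0, 0).
LHS: y^2 = 0^2 mod 23 = 0
RHS: x^3 + 20 x + 0 = 0^3 + 20*0 + 0 mod 23 = 0
LHS = RHS

Yes, on the curve


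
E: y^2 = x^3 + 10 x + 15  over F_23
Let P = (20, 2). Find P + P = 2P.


Doubling: s = (3 x1^2 + a) / (2 y1)
s = (3*20^2 + 10) / (2*2) mod 23 = 15
x3 = s^2 - 2 x1 mod 23 = 15^2 - 2*20 = 1
y3 = s (x1 - x3) - y1 mod 23 = 15 * (20 - 1) - 2 = 7

2P = (1, 7)


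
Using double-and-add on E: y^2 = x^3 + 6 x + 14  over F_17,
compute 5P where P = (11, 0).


k = 5 = 101_2 (binary, LSB first: 101)
Double-and-add from P = (11, 0):
  bit 0 = 1: acc = O + (11, 0) = (11, 0)
  bit 1 = 0: acc unchanged = (11, 0)
  bit 2 = 1: acc = (11, 0) + O = (11, 0)

5P = (11, 0)


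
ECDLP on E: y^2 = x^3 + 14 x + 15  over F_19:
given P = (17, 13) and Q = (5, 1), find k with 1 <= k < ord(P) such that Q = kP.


Enumerate multiples of P until we hit Q = (5, 1):
  1P = (17, 13)
  2P = (5, 18)
  3P = (1, 12)
  4P = (18, 0)
  5P = (1, 7)
  6P = (5, 1)
Match found at i = 6.

k = 6


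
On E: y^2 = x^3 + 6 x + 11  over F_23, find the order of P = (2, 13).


Compute successive multiples of P until we hit O:
  1P = (2, 13)
  2P = (9, 14)
  3P = (20, 14)
  4P = (13, 3)
  5P = (17, 9)
  6P = (10, 6)
  7P = (15, 7)
  8P = (22, 21)
  ... (continuing to 19P)
  19P = O

ord(P) = 19
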